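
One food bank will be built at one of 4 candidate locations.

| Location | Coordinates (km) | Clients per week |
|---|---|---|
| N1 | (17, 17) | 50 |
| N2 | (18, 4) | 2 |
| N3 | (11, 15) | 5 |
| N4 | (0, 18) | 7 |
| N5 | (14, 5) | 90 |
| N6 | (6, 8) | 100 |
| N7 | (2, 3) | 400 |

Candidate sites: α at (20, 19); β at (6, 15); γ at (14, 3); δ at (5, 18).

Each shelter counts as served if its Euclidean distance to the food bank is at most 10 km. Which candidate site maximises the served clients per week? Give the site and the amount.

γ, covering 192

Coverage radius r = 10 km; a point is covered iff (Δx)²+(Δy)² ≤ 10² = 100.
  α (20, 19): covers {N1, N3} → 55
  β (6, 15): covers {N3, N4, N6} → 112
  γ (14, 3): covers {N2, N5, N6} → 192
  δ (5, 18): covers {N3, N4} → 12
Maximum coverage at γ: 192 clients per week.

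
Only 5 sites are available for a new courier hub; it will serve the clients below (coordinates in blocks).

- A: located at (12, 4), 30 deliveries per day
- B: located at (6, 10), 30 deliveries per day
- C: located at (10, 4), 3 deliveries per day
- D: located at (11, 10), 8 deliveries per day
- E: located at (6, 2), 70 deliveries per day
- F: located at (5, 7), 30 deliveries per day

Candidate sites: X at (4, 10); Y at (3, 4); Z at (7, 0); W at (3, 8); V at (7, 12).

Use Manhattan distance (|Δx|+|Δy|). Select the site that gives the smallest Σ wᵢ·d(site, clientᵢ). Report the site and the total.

Y, total 1173 blocks

Total weighted distance at each candidate:
  X (4, 10): total = 1392
  Y (3, 4): total = 1173
  Z (7, 0): total = 1213
  W (3, 8): total = 1373
  V (7, 12): total = 1541
Minimum is at Y with total 1173 blocks.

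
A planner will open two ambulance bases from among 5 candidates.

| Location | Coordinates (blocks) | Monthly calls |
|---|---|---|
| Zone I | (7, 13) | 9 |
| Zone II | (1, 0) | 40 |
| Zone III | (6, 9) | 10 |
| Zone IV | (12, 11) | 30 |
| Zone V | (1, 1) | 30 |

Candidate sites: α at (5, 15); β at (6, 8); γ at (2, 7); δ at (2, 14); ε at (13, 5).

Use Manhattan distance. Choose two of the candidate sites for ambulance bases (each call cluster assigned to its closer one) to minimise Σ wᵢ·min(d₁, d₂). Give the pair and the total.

Evaluate every pair (each demand assigned to the nearer of the two):
  {β, γ}: total = 864
  {γ, ε}: total = 899
  {α, γ}: total = 956
  {γ, δ}: total = 1034
  {β, ε}: total = 1154
  {α, β}: total = 1196
  {β, δ}: total = 1214
  {δ, ε}: total = 1374
  {α, δ}: total = 1456
  {α, ε}: total = 1476
Best pair: {β, γ} with total 864.

{β, γ}, total 864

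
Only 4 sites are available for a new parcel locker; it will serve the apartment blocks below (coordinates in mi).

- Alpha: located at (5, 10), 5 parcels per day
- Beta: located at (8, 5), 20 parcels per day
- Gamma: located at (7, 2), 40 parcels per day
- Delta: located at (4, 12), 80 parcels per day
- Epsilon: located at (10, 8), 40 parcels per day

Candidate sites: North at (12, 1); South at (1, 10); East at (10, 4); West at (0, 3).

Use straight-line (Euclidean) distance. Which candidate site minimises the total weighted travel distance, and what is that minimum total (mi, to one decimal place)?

Total weighted distance at each candidate:
  North (12, 1): total = 1753.4
  South (1, 10): total = 1249.3
  East (10, 4): total = 1188.0
  West (0, 3): total = 1725.9
Minimum is at East with total 1188.0 mi.

East, total 1188.0 mi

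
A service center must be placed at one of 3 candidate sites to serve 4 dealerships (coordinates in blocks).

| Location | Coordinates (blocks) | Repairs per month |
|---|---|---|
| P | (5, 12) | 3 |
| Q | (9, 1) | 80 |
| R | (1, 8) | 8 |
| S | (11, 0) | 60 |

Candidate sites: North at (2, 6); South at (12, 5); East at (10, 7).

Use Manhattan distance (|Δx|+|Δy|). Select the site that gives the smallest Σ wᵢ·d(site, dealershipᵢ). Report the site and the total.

Total weighted distance at each candidate:
  North (2, 6): total = 1911
  South (12, 5): total = 1074
  East (10, 7): total = 1150
Minimum is at South with total 1074 blocks.

South, total 1074 blocks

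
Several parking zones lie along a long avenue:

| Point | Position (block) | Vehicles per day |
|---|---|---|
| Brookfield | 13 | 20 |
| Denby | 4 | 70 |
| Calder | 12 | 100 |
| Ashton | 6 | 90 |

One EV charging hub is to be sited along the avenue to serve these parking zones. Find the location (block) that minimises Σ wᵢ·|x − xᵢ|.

x = 6

For a sum of weighted absolute distances on a line, the optimum is the weighted median (not the mean). Total weight W = 280; half-weight = 140.
Sort by position and accumulate weight:
  block 4 (Denby, w=70) → cum 70
  block 6 (Ashton, w=90) → cum 160  ≥ 140 → median here
  block 12 (Calder, w=100) → cum 260
  block 13 (Brookfield, w=20) → cum 280
Optimal location: block 6.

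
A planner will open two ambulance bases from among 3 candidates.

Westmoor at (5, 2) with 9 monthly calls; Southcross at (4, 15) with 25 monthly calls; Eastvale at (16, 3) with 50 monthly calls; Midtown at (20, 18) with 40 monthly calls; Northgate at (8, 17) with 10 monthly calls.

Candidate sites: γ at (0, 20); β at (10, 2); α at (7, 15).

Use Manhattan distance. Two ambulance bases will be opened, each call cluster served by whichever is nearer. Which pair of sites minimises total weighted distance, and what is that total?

Evaluate every pair (each demand assigned to the nearer of the two):
  {β, α}: total = 1140
  {γ, β}: total = 1610
  {γ, α}: total = 1930
Best pair: {β, α} with total 1140.

{β, α}, total 1140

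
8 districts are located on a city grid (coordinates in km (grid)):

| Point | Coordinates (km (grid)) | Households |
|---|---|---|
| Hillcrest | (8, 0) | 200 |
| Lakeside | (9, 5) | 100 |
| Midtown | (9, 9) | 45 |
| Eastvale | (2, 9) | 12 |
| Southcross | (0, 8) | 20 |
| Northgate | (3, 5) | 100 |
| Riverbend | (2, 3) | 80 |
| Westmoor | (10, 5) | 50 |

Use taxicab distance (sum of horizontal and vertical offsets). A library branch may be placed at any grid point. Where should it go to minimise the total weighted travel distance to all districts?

(8, 5)

Manhattan distance separates: Σwᵢ(|x−xᵢ|+|y−yᵢ|) = Σwᵢ|x−xᵢ| + Σwᵢ|y−yᵢ|, so x and y are optimised independently as 1-D weighted medians.
Total weight W = 607; half = 303.5.
x-coordinate, sorted with cumulative weight:
  x=0 (Southcross, w=20) cum 20
  x=2 (Eastvale, w=12) cum 32
  x=2 (Riverbend, w=80) cum 112
  x=3 (Northgate, w=100) cum 212
  x=8 (Hillcrest, w=200) cum 412  ← median
  x=9 (Lakeside, w=100) cum 512
  x=9 (Midtown, w=45) cum 557
  x=10 (Westmoor, w=50) cum 607
⇒ x* = 8
y-coordinate, sorted with cumulative weight:
  y=0 (Hillcrest, w=200) cum 200
  y=3 (Riverbend, w=80) cum 280
  y=5 (Lakeside, w=100) cum 380  ← median
  y=5 (Northgate, w=100) cum 480
  y=5 (Westmoor, w=50) cum 530
  y=8 (Southcross, w=20) cum 550
  y=9 (Midtown, w=45) cum 595
  y=9 (Eastvale, w=12) cum 607
⇒ y* = 5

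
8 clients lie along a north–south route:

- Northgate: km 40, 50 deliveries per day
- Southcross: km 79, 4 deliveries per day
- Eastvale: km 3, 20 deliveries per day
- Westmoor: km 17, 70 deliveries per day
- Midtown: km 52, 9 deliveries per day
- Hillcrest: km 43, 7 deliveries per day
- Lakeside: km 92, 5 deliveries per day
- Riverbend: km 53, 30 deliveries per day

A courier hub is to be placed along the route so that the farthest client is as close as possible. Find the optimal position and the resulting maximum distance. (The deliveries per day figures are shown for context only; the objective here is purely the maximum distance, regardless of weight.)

The 1-center on a line is the midpoint of the two extreme points: leftmost at 3, rightmost at 92.
Optimal location = (3 + 92)/2 = 47.5; maximum distance = (92 − 3)/2 = 44.5.

location 47.5, max distance 44.5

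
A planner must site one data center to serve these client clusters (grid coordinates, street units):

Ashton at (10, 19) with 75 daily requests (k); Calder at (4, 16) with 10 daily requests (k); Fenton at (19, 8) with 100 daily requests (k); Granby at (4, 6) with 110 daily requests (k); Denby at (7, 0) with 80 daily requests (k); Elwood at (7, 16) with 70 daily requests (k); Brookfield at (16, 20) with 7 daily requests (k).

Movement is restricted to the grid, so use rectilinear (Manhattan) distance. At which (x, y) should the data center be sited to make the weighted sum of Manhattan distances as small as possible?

Manhattan distance separates: Σwᵢ(|x−xᵢ|+|y−yᵢ|) = Σwᵢ|x−xᵢ| + Σwᵢ|y−yᵢ|, so x and y are optimised independently as 1-D weighted medians.
Total weight W = 452; half = 226.
x-coordinate, sorted with cumulative weight:
  x=4 (Calder, w=10) cum 10
  x=4 (Granby, w=110) cum 120
  x=7 (Denby, w=80) cum 200
  x=7 (Elwood, w=70) cum 270  ← median
  x=10 (Ashton, w=75) cum 345
  x=16 (Brookfield, w=7) cum 352
  x=19 (Fenton, w=100) cum 452
⇒ x* = 7
y-coordinate, sorted with cumulative weight:
  y=0 (Denby, w=80) cum 80
  y=6 (Granby, w=110) cum 190
  y=8 (Fenton, w=100) cum 290  ← median
  y=16 (Calder, w=10) cum 300
  y=16 (Elwood, w=70) cum 370
  y=19 (Ashton, w=75) cum 445
  y=20 (Brookfield, w=7) cum 452
⇒ y* = 8

(7, 8)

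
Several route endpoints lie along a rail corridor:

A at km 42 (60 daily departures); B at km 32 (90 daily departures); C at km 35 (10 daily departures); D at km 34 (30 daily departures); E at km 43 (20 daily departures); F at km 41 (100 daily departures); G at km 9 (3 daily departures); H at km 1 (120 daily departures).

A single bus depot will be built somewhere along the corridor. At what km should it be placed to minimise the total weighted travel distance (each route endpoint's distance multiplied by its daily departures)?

For a sum of weighted absolute distances on a line, the optimum is the weighted median (not the mean). Total weight W = 433; half-weight = 216.5.
Sort by position and accumulate weight:
  km 1 (H, w=120) → cum 120
  km 9 (G, w=3) → cum 123
  km 32 (B, w=90) → cum 213
  km 34 (D, w=30) → cum 243  ≥ 216.5 → median here
  km 35 (C, w=10) → cum 253
  km 41 (F, w=100) → cum 353
  km 42 (A, w=60) → cum 413
  km 43 (E, w=20) → cum 433
Optimal location: km 34.

x = 34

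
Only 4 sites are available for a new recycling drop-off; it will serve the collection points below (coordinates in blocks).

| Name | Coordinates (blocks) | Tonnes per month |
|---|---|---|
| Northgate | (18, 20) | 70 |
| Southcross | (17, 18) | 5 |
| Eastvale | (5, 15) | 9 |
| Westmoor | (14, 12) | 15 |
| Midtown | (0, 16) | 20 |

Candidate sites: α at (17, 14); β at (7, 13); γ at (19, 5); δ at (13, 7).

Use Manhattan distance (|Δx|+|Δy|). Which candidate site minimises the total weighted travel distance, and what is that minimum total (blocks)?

Total weighted distance at each candidate:
  α (17, 14): total = 1082
  β (7, 13): total = 1691
  γ (19, 5): total = 2191
  δ (13, 7): total = 2009
Minimum is at α with total 1082 blocks.

α, total 1082 blocks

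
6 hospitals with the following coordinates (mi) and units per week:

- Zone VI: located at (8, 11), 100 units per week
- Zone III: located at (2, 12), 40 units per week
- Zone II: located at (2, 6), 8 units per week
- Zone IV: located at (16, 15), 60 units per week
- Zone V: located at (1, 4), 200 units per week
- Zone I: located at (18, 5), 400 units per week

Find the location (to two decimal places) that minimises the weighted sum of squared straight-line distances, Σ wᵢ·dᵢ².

The minimiser of Σwᵢ‖p−pᵢ‖² is the weighted centroid p* = (Σwᵢpᵢ)/(Σwᵢ).
Σwᵢ = 808.
Σwᵢxᵢ = 100·8 + 40·2 + 8·2 + 60·16 + 200·1 + 400·18 = 9256.
Σwᵢyᵢ = 100·11 + 40·12 + 8·6 + 60·15 + 200·4 + 400·5 = 5328.
x* = 9256/808 = 11.46, y* = 5328/808 = 6.59.

(11.46, 6.59)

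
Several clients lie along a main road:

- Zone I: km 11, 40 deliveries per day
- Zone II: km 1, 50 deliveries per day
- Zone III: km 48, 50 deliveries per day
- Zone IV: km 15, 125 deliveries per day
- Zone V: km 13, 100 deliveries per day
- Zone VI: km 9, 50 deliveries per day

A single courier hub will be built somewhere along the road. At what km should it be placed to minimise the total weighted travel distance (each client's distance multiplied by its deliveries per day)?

For a sum of weighted absolute distances on a line, the optimum is the weighted median (not the mean). Total weight W = 415; half-weight = 207.5.
Sort by position and accumulate weight:
  km 1 (Zone II, w=50) → cum 50
  km 9 (Zone VI, w=50) → cum 100
  km 11 (Zone I, w=40) → cum 140
  km 13 (Zone V, w=100) → cum 240  ≥ 207.5 → median here
  km 15 (Zone IV, w=125) → cum 365
  km 48 (Zone III, w=50) → cum 415
Optimal location: km 13.

x = 13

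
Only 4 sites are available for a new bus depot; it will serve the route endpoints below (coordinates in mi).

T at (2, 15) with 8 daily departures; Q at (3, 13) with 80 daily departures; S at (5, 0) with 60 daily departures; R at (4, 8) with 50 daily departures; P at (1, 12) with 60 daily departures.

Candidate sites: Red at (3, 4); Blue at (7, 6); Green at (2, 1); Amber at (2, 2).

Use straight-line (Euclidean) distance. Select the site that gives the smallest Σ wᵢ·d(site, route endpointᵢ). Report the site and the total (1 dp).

Red, total 1777.6 mi

Total weighted distance at each candidate:
  Red (3, 4): total = 1777.6
  Blue (7, 6): total = 1796.2
  Green (2, 1): total = 2291.8
  Amber (2, 2): total = 2123.2
Minimum is at Red with total 1777.6 mi.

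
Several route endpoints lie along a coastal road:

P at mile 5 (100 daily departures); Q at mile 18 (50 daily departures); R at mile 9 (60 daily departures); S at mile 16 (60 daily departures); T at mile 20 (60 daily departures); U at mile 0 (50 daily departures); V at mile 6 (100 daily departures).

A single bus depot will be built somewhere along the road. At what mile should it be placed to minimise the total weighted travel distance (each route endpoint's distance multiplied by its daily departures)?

For a sum of weighted absolute distances on a line, the optimum is the weighted median (not the mean). Total weight W = 480; half-weight = 240.
Sort by position and accumulate weight:
  mile 0 (U, w=50) → cum 50
  mile 5 (P, w=100) → cum 150
  mile 6 (V, w=100) → cum 250  ≥ 240 → median here
  mile 9 (R, w=60) → cum 310
  mile 16 (S, w=60) → cum 370
  mile 18 (Q, w=50) → cum 420
  mile 20 (T, w=60) → cum 480
Optimal location: mile 6.

x = 6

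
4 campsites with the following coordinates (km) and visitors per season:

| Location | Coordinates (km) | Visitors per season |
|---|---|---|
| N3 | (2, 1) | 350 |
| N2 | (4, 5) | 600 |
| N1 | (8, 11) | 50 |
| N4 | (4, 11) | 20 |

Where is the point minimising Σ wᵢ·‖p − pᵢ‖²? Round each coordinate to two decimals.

The minimiser of Σwᵢ‖p−pᵢ‖² is the weighted centroid p* = (Σwᵢpᵢ)/(Σwᵢ).
Σwᵢ = 1020.
Σwᵢxᵢ = 350·2 + 600·4 + 50·8 + 20·4 = 3580.
Σwᵢyᵢ = 350·1 + 600·5 + 50·11 + 20·11 = 4120.
x* = 3580/1020 = 3.51, y* = 4120/1020 = 4.04.

(3.51, 4.04)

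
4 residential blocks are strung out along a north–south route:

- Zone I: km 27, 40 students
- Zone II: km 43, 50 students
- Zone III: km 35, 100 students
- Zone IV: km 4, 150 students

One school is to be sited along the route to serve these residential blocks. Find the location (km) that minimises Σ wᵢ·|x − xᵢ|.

x = 27

For a sum of weighted absolute distances on a line, the optimum is the weighted median (not the mean). Total weight W = 340; half-weight = 170.
Sort by position and accumulate weight:
  km 4 (Zone IV, w=150) → cum 150
  km 27 (Zone I, w=40) → cum 190  ≥ 170 → median here
  km 35 (Zone III, w=100) → cum 290
  km 43 (Zone II, w=50) → cum 340
Optimal location: km 27.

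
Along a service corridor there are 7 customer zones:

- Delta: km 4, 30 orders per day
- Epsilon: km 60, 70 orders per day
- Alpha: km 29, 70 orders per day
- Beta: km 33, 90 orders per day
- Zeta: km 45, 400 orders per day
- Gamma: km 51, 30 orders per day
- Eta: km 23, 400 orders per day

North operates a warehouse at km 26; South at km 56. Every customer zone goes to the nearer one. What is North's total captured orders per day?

The indifferent point is the midpoint (26+56)/2 = 41; customer zones left of it (closer to North at 26) go to North, those right go to South.
  Delta at 4 (w=30) → North
  Eta at 23 (w=400) → North
  Alpha at 29 (w=70) → North
  Beta at 33 (w=90) → North
  Zeta at 45 (w=400) → South
  Gamma at 51 (w=30) → South
  Epsilon at 60 (w=70) → South
North captures 590; South captures 500.

590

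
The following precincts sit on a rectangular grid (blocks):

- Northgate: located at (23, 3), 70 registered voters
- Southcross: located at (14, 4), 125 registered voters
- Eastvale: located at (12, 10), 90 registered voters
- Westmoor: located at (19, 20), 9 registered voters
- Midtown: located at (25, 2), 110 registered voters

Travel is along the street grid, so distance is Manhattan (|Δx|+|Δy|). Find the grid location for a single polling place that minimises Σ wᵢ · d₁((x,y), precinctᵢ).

(14, 4)

Manhattan distance separates: Σwᵢ(|x−xᵢ|+|y−yᵢ|) = Σwᵢ|x−xᵢ| + Σwᵢ|y−yᵢ|, so x and y are optimised independently as 1-D weighted medians.
Total weight W = 404; half = 202.
x-coordinate, sorted with cumulative weight:
  x=12 (Eastvale, w=90) cum 90
  x=14 (Southcross, w=125) cum 215  ← median
  x=19 (Westmoor, w=9) cum 224
  x=23 (Northgate, w=70) cum 294
  x=25 (Midtown, w=110) cum 404
⇒ x* = 14
y-coordinate, sorted with cumulative weight:
  y=2 (Midtown, w=110) cum 110
  y=3 (Northgate, w=70) cum 180
  y=4 (Southcross, w=125) cum 305  ← median
  y=10 (Eastvale, w=90) cum 395
  y=20 (Westmoor, w=9) cum 404
⇒ y* = 4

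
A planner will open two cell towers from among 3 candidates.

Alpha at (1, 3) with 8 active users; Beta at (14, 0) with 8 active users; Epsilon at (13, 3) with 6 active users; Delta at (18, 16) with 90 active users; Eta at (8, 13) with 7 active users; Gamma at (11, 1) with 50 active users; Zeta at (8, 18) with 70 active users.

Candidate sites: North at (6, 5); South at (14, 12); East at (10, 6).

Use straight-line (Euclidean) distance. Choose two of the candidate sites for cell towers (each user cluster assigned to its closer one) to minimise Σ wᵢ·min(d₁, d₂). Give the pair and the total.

{South, East}, total 1559.7

Evaluate every pair (each demand assigned to the nearer of the two):
  {South, East}: total = 1559.7
  {North, South}: total = 1628.1
  {North, East}: total = 2436.3
Best pair: {South, East} with total 1559.7.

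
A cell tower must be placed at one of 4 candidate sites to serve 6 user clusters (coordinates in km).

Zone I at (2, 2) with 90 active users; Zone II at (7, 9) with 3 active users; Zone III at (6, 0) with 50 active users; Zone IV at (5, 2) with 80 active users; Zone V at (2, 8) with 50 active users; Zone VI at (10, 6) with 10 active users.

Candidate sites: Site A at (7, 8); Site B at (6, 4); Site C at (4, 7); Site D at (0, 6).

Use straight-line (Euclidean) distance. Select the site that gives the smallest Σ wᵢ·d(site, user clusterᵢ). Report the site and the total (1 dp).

Total weighted distance at each candidate:
  Site A (7, 8): total = 1901.1
  Site B (6, 4): total = 1124.2
  Site C (4, 7): total = 1440.0
  Site D (0, 6): total = 1603.3
Minimum is at Site B with total 1124.2 km.

Site B, total 1124.2 km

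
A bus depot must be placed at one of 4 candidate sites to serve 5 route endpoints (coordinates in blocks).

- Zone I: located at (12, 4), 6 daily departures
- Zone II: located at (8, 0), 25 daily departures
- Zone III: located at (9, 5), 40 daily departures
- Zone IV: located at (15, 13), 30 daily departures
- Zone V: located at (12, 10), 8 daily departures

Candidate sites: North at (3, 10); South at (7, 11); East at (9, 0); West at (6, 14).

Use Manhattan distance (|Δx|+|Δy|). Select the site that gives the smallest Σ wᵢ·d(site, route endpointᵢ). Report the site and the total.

East, total 941 blocks

Total weighted distance at each candidate:
  North (3, 10): total = 1427
  South (7, 11): total = 1040
  East (9, 0): total = 941
  West (6, 14): total = 1356
Minimum is at East with total 941 blocks.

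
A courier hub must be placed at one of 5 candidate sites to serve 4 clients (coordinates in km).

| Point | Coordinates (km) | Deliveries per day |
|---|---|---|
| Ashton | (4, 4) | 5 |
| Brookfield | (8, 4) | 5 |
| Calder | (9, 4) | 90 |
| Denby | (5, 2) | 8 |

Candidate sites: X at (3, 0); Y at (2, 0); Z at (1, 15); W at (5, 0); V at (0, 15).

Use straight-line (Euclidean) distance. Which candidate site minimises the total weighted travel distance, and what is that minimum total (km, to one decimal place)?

W, total 570.7 km

Total weighted distance at each candidate:
  X (3, 0): total = 724.3
  Y (2, 0): total = 812.9
  Z (1, 15): total = 1455.1
  W (5, 0): total = 570.7
  V (0, 15): total = 1517.1
Minimum is at W with total 570.7 km.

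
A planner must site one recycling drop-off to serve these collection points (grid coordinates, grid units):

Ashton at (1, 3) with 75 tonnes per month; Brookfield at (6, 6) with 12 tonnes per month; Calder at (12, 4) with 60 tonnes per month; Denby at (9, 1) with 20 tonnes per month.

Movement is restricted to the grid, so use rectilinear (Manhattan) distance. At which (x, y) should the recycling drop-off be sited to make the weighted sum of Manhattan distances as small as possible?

Manhattan distance separates: Σwᵢ(|x−xᵢ|+|y−yᵢ|) = Σwᵢ|x−xᵢ| + Σwᵢ|y−yᵢ|, so x and y are optimised independently as 1-D weighted medians.
Total weight W = 167; half = 83.5.
x-coordinate, sorted with cumulative weight:
  x=1 (Ashton, w=75) cum 75
  x=6 (Brookfield, w=12) cum 87  ← median
  x=9 (Denby, w=20) cum 107
  x=12 (Calder, w=60) cum 167
⇒ x* = 6
y-coordinate, sorted with cumulative weight:
  y=1 (Denby, w=20) cum 20
  y=3 (Ashton, w=75) cum 95  ← median
  y=4 (Calder, w=60) cum 155
  y=6 (Brookfield, w=12) cum 167
⇒ y* = 3

(6, 3)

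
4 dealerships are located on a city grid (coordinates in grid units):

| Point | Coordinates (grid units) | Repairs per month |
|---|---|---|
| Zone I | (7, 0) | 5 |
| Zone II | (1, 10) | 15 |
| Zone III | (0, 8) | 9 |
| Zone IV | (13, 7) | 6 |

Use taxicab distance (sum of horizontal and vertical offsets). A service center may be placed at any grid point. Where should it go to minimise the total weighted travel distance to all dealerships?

Manhattan distance separates: Σwᵢ(|x−xᵢ|+|y−yᵢ|) = Σwᵢ|x−xᵢ| + Σwᵢ|y−yᵢ|, so x and y are optimised independently as 1-D weighted medians.
Total weight W = 35; half = 17.5.
x-coordinate, sorted with cumulative weight:
  x=0 (Zone III, w=9) cum 9
  x=1 (Zone II, w=15) cum 24  ← median
  x=7 (Zone I, w=5) cum 29
  x=13 (Zone IV, w=6) cum 35
⇒ x* = 1
y-coordinate, sorted with cumulative weight:
  y=0 (Zone I, w=5) cum 5
  y=7 (Zone IV, w=6) cum 11
  y=8 (Zone III, w=9) cum 20  ← median
  y=10 (Zone II, w=15) cum 35
⇒ y* = 8

(1, 8)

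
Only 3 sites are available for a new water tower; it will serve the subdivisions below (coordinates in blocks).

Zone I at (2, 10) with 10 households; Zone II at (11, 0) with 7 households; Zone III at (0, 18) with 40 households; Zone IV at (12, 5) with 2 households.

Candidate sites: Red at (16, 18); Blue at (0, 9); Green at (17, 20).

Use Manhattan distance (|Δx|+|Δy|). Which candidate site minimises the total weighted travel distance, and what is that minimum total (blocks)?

Blue, total 562 blocks

Total weighted distance at each candidate:
  Red (16, 18): total = 1055
  Blue (0, 9): total = 562
  Green (17, 20): total = 1232
Minimum is at Blue with total 562 blocks.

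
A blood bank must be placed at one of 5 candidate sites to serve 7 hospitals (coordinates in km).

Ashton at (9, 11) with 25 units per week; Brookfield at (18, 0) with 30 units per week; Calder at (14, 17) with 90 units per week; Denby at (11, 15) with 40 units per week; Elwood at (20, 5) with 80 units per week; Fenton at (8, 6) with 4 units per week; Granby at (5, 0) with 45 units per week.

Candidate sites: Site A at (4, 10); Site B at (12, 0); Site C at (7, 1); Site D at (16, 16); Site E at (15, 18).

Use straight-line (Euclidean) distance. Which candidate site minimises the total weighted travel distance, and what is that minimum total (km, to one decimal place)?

Total weighted distance at each candidate:
  Site A (4, 10): total = 3902.2
  Site B (12, 0): total = 3705.5
  Site C (7, 1): total = 3949.6
  Site D (16, 16): total = 2965.3
  Site E (15, 18): total = 3201.7
Minimum is at Site D with total 2965.3 km.

Site D, total 2965.3 km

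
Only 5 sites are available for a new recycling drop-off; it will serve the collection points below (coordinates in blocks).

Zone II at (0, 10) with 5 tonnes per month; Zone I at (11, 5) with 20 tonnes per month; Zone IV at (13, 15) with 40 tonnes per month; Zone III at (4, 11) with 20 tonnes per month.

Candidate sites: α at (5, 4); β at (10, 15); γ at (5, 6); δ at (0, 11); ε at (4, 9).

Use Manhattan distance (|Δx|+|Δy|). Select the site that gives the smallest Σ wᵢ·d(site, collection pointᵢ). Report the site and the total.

β, total 615 blocks

Total weighted distance at each candidate:
  α (5, 4): total = 1115
  β (10, 15): total = 615
  γ (5, 6): total = 985
  δ (0, 11): total = 1105
  ε (4, 9): total = 885
Minimum is at β with total 615 blocks.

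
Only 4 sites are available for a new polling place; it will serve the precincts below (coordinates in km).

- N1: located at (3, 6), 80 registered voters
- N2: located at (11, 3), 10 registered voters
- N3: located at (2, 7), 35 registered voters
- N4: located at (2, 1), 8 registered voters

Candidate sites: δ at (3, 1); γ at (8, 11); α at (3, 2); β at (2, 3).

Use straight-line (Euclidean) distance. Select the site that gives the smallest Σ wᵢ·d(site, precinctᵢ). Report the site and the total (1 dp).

Total weighted distance at each candidate:
  δ (3, 1): total = 703.4
  γ (8, 11): total = 996.8
  α (3, 2): total = 590.4
  β (2, 3): total = 499.0
Minimum is at β with total 499.0 km.

β, total 499.0 km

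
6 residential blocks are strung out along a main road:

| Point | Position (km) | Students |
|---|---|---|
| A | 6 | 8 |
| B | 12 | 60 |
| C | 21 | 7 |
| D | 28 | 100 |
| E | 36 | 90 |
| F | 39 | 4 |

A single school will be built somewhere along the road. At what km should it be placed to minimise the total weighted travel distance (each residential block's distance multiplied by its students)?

For a sum of weighted absolute distances on a line, the optimum is the weighted median (not the mean). Total weight W = 269; half-weight = 134.5.
Sort by position and accumulate weight:
  km 6 (A, w=8) → cum 8
  km 12 (B, w=60) → cum 68
  km 21 (C, w=7) → cum 75
  km 28 (D, w=100) → cum 175  ≥ 134.5 → median here
  km 36 (E, w=90) → cum 265
  km 39 (F, w=4) → cum 269
Optimal location: km 28.

x = 28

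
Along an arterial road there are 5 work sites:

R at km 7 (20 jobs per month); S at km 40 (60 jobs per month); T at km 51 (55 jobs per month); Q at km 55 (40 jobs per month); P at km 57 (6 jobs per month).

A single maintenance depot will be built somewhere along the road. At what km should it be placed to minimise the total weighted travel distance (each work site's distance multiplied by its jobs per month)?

For a sum of weighted absolute distances on a line, the optimum is the weighted median (not the mean). Total weight W = 181; half-weight = 90.5.
Sort by position and accumulate weight:
  km 7 (R, w=20) → cum 20
  km 40 (S, w=60) → cum 80
  km 51 (T, w=55) → cum 135  ≥ 90.5 → median here
  km 55 (Q, w=40) → cum 175
  km 57 (P, w=6) → cum 181
Optimal location: km 51.

x = 51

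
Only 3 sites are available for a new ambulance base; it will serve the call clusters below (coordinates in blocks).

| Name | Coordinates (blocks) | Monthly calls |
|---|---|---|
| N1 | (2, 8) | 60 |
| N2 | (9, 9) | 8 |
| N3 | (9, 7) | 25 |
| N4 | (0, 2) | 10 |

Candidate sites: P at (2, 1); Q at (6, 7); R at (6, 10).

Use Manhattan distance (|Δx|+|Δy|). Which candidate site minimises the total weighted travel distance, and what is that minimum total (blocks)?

Total weighted distance at each candidate:
  P (2, 1): total = 895
  Q (6, 7): total = 525
  R (6, 10): total = 682
Minimum is at Q with total 525 blocks.

Q, total 525 blocks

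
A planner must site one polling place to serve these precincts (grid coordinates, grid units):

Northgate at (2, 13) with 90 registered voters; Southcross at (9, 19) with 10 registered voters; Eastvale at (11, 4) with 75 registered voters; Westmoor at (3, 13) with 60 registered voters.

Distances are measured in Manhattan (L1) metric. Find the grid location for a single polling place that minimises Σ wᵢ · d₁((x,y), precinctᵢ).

(3, 13)

Manhattan distance separates: Σwᵢ(|x−xᵢ|+|y−yᵢ|) = Σwᵢ|x−xᵢ| + Σwᵢ|y−yᵢ|, so x and y are optimised independently as 1-D weighted medians.
Total weight W = 235; half = 117.5.
x-coordinate, sorted with cumulative weight:
  x=2 (Northgate, w=90) cum 90
  x=3 (Westmoor, w=60) cum 150  ← median
  x=9 (Southcross, w=10) cum 160
  x=11 (Eastvale, w=75) cum 235
⇒ x* = 3
y-coordinate, sorted with cumulative weight:
  y=4 (Eastvale, w=75) cum 75
  y=13 (Northgate, w=90) cum 165  ← median
  y=13 (Westmoor, w=60) cum 225
  y=19 (Southcross, w=10) cum 235
⇒ y* = 13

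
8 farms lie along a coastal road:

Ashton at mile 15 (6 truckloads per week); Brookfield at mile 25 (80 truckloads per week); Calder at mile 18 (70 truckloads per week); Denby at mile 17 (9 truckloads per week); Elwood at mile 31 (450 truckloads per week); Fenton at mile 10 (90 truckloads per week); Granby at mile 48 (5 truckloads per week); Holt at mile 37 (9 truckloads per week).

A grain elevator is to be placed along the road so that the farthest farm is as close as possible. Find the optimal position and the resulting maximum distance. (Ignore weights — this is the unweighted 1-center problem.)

The 1-center on a line is the midpoint of the two extreme points: leftmost at 10, rightmost at 48.
Optimal location = (10 + 48)/2 = 29; maximum distance = (48 − 10)/2 = 19.

location 29, max distance 19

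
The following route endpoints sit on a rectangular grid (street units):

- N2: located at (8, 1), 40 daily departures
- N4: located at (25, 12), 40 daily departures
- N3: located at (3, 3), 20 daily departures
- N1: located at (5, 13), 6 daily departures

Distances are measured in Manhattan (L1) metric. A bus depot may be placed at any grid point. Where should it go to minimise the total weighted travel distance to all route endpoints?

Manhattan distance separates: Σwᵢ(|x−xᵢ|+|y−yᵢ|) = Σwᵢ|x−xᵢ| + Σwᵢ|y−yᵢ|, so x and y are optimised independently as 1-D weighted medians.
Total weight W = 106; half = 53.
x-coordinate, sorted with cumulative weight:
  x=3 (N3, w=20) cum 20
  x=5 (N1, w=6) cum 26
  x=8 (N2, w=40) cum 66  ← median
  x=25 (N4, w=40) cum 106
⇒ x* = 8
y-coordinate, sorted with cumulative weight:
  y=1 (N2, w=40) cum 40
  y=3 (N3, w=20) cum 60  ← median
  y=12 (N4, w=40) cum 100
  y=13 (N1, w=6) cum 106
⇒ y* = 3

(8, 3)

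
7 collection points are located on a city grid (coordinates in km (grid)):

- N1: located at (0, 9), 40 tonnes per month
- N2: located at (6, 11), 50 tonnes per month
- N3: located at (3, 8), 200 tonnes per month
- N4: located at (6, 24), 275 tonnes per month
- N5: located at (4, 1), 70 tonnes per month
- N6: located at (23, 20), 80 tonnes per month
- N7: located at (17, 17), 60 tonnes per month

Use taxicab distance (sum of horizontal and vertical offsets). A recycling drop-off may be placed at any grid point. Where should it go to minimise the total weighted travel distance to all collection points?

(6, 17)

Manhattan distance separates: Σwᵢ(|x−xᵢ|+|y−yᵢ|) = Σwᵢ|x−xᵢ| + Σwᵢ|y−yᵢ|, so x and y are optimised independently as 1-D weighted medians.
Total weight W = 775; half = 387.5.
x-coordinate, sorted with cumulative weight:
  x=0 (N1, w=40) cum 40
  x=3 (N3, w=200) cum 240
  x=4 (N5, w=70) cum 310
  x=6 (N2, w=50) cum 360
  x=6 (N4, w=275) cum 635  ← median
  x=17 (N7, w=60) cum 695
  x=23 (N6, w=80) cum 775
⇒ x* = 6
y-coordinate, sorted with cumulative weight:
  y=1 (N5, w=70) cum 70
  y=8 (N3, w=200) cum 270
  y=9 (N1, w=40) cum 310
  y=11 (N2, w=50) cum 360
  y=17 (N7, w=60) cum 420  ← median
  y=20 (N6, w=80) cum 500
  y=24 (N4, w=275) cum 775
⇒ y* = 17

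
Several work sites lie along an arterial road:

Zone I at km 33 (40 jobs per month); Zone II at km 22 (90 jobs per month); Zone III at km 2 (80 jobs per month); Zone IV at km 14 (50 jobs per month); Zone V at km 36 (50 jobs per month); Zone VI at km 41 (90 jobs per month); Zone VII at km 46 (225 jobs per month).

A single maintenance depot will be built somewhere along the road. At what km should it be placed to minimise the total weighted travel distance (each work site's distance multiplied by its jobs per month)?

For a sum of weighted absolute distances on a line, the optimum is the weighted median (not the mean). Total weight W = 625; half-weight = 312.5.
Sort by position and accumulate weight:
  km 2 (Zone III, w=80) → cum 80
  km 14 (Zone IV, w=50) → cum 130
  km 22 (Zone II, w=90) → cum 220
  km 33 (Zone I, w=40) → cum 260
  km 36 (Zone V, w=50) → cum 310
  km 41 (Zone VI, w=90) → cum 400  ≥ 312.5 → median here
  km 46 (Zone VII, w=225) → cum 625
Optimal location: km 41.

x = 41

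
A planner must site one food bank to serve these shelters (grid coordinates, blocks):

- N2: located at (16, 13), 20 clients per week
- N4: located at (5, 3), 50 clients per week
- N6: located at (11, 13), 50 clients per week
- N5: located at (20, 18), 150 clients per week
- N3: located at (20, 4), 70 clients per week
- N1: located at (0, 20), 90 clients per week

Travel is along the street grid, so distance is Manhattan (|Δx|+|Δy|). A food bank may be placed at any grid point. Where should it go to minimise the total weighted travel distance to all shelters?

Manhattan distance separates: Σwᵢ(|x−xᵢ|+|y−yᵢ|) = Σwᵢ|x−xᵢ| + Σwᵢ|y−yᵢ|, so x and y are optimised independently as 1-D weighted medians.
Total weight W = 430; half = 215.
x-coordinate, sorted with cumulative weight:
  x=0 (N1, w=90) cum 90
  x=5 (N4, w=50) cum 140
  x=11 (N6, w=50) cum 190
  x=16 (N2, w=20) cum 210
  x=20 (N5, w=150) cum 360  ← median
  x=20 (N3, w=70) cum 430
⇒ x* = 20
y-coordinate, sorted with cumulative weight:
  y=3 (N4, w=50) cum 50
  y=4 (N3, w=70) cum 120
  y=13 (N2, w=20) cum 140
  y=13 (N6, w=50) cum 190
  y=18 (N5, w=150) cum 340  ← median
  y=20 (N1, w=90) cum 430
⇒ y* = 18

(20, 18)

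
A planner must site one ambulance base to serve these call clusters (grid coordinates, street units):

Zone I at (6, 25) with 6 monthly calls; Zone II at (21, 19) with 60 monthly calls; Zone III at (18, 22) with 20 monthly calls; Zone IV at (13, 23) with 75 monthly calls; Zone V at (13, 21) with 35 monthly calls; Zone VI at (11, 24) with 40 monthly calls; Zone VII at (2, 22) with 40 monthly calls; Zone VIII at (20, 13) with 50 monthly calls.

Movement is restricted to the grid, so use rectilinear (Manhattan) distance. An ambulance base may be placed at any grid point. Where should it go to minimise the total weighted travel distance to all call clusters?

(13, 22)

Manhattan distance separates: Σwᵢ(|x−xᵢ|+|y−yᵢ|) = Σwᵢ|x−xᵢ| + Σwᵢ|y−yᵢ|, so x and y are optimised independently as 1-D weighted medians.
Total weight W = 326; half = 163.
x-coordinate, sorted with cumulative weight:
  x=2 (Zone VII, w=40) cum 40
  x=6 (Zone I, w=6) cum 46
  x=11 (Zone VI, w=40) cum 86
  x=13 (Zone IV, w=75) cum 161
  x=13 (Zone V, w=35) cum 196  ← median
  x=18 (Zone III, w=20) cum 216
  x=20 (Zone VIII, w=50) cum 266
  x=21 (Zone II, w=60) cum 326
⇒ x* = 13
y-coordinate, sorted with cumulative weight:
  y=13 (Zone VIII, w=50) cum 50
  y=19 (Zone II, w=60) cum 110
  y=21 (Zone V, w=35) cum 145
  y=22 (Zone III, w=20) cum 165  ← median
  y=22 (Zone VII, w=40) cum 205
  y=23 (Zone IV, w=75) cum 280
  y=24 (Zone VI, w=40) cum 320
  y=25 (Zone I, w=6) cum 326
⇒ y* = 22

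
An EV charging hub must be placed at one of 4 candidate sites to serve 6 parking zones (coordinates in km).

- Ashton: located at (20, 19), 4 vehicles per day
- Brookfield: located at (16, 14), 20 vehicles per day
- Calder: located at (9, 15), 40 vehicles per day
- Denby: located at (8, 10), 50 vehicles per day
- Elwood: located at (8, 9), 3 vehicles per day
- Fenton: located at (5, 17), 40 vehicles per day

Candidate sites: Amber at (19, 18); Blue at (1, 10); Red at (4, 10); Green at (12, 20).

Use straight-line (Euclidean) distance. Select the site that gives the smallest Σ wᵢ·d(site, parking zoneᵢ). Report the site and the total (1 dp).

Red, total 1104.5 km

Total weighted distance at each candidate:
  Amber (19, 18): total = 1807.4
  Blue (1, 10): total = 1465.6
  Red (4, 10): total = 1104.5
  Green (12, 20): total = 1288.0
Minimum is at Red with total 1104.5 km.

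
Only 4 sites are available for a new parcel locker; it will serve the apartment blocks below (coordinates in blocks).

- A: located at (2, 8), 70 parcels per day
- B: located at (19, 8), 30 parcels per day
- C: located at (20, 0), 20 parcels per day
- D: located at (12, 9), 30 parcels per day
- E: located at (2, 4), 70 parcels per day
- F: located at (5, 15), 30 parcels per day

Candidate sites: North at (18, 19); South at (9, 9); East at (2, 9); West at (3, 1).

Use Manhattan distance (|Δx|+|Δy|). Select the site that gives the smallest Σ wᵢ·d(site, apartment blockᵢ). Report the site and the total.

Total weighted distance at each candidate:
  North (18, 19): total = 5830
  South (9, 9): total = 2520
  East (2, 9): total = 2070
  West (3, 1): total = 2880
Minimum is at East with total 2070 blocks.

East, total 2070 blocks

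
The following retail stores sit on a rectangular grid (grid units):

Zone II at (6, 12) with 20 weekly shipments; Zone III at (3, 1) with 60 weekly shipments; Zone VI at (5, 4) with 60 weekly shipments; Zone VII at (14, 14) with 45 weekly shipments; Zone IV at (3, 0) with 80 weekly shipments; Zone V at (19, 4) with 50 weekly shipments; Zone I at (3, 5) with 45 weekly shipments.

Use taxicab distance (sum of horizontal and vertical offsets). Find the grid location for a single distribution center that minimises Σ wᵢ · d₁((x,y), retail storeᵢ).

(3, 4)

Manhattan distance separates: Σwᵢ(|x−xᵢ|+|y−yᵢ|) = Σwᵢ|x−xᵢ| + Σwᵢ|y−yᵢ|, so x and y are optimised independently as 1-D weighted medians.
Total weight W = 360; half = 180.
x-coordinate, sorted with cumulative weight:
  x=3 (Zone III, w=60) cum 60
  x=3 (Zone IV, w=80) cum 140
  x=3 (Zone I, w=45) cum 185  ← median
  x=5 (Zone VI, w=60) cum 245
  x=6 (Zone II, w=20) cum 265
  x=14 (Zone VII, w=45) cum 310
  x=19 (Zone V, w=50) cum 360
⇒ x* = 3
y-coordinate, sorted with cumulative weight:
  y=0 (Zone IV, w=80) cum 80
  y=1 (Zone III, w=60) cum 140
  y=4 (Zone VI, w=60) cum 200  ← median
  y=4 (Zone V, w=50) cum 250
  y=5 (Zone I, w=45) cum 295
  y=12 (Zone II, w=20) cum 315
  y=14 (Zone VII, w=45) cum 360
⇒ y* = 4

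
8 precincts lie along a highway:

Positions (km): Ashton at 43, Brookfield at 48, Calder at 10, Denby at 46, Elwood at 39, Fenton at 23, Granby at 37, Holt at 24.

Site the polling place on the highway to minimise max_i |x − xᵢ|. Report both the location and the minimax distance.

location 29, max distance 19

The 1-center on a line is the midpoint of the two extreme points: leftmost at 10, rightmost at 48.
Optimal location = (10 + 48)/2 = 29; maximum distance = (48 − 10)/2 = 19.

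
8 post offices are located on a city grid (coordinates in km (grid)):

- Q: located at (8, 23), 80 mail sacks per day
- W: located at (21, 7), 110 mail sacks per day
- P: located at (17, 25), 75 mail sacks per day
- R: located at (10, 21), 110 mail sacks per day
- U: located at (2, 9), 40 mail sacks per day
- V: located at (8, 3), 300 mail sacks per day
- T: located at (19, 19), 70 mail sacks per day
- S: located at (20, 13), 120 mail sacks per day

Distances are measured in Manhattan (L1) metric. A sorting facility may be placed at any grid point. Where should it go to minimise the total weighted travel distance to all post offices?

Manhattan distance separates: Σwᵢ(|x−xᵢ|+|y−yᵢ|) = Σwᵢ|x−xᵢ| + Σwᵢ|y−yᵢ|, so x and y are optimised independently as 1-D weighted medians.
Total weight W = 905; half = 452.5.
x-coordinate, sorted with cumulative weight:
  x=2 (U, w=40) cum 40
  x=8 (Q, w=80) cum 120
  x=8 (V, w=300) cum 420
  x=10 (R, w=110) cum 530  ← median
  x=17 (P, w=75) cum 605
  x=19 (T, w=70) cum 675
  x=20 (S, w=120) cum 795
  x=21 (W, w=110) cum 905
⇒ x* = 10
y-coordinate, sorted with cumulative weight:
  y=3 (V, w=300) cum 300
  y=7 (W, w=110) cum 410
  y=9 (U, w=40) cum 450
  y=13 (S, w=120) cum 570  ← median
  y=19 (T, w=70) cum 640
  y=21 (R, w=110) cum 750
  y=23 (Q, w=80) cum 830
  y=25 (P, w=75) cum 905
⇒ y* = 13

(10, 13)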